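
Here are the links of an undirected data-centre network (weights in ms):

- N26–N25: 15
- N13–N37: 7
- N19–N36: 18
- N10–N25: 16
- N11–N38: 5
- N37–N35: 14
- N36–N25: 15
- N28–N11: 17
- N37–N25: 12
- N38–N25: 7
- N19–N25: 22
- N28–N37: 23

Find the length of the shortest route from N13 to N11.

31 ms

Enumerating some paths:
N13–N37–N25–N38–N11: 7+12+7+5 = 31
N13–N37–N28–N11: 7+23+17 = 47
Cheapest is N13–N37–N25–N38–N11 at 31 ms.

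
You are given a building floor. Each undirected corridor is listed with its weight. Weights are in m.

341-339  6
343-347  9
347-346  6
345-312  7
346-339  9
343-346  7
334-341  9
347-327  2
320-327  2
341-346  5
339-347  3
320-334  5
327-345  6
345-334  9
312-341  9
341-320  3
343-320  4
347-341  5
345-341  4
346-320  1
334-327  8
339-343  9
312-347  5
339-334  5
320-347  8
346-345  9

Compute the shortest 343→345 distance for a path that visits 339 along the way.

19 m

Shortest 343→339: 343–339 = 9
Best 339 to 345: 339–341–345 costing 10
Total via 339: 9 + 10 = 19 m.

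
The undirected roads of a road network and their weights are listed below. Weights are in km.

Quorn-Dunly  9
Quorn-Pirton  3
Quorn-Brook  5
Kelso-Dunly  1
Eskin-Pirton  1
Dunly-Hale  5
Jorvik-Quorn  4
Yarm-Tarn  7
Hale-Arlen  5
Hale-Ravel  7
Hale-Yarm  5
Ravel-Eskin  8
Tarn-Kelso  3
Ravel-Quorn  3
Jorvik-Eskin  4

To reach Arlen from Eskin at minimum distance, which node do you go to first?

Enumerating some paths:
Eskin–Ravel–Hale–Arlen: 8+7+5 = 20
Eskin–Pirton–Quorn–Ravel–Hale–Arlen: 1+3+3+7+5 = 19
The minimum is 19 km via Eskin–Pirton–Quorn–Ravel–Hale–Arlen.
So from Eskin the first move is to Pirton.

Pirton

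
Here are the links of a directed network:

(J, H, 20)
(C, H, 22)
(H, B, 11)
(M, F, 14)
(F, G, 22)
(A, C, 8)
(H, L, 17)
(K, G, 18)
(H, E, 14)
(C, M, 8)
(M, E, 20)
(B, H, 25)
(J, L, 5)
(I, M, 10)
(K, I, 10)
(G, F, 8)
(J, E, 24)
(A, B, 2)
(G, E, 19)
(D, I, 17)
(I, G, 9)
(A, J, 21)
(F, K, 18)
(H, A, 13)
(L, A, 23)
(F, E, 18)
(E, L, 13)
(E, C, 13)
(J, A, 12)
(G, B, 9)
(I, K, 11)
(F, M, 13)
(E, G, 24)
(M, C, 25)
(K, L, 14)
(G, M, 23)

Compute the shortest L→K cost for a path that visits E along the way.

109

Shortest L→E: L–A–C–M–E = 59
Shortest E→K: E–G–F–K = 50
Total via E: 59 + 50 = 109.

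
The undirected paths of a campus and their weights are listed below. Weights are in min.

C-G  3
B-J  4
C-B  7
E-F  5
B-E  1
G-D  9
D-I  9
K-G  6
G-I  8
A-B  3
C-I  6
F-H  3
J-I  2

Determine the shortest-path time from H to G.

19 min

Candidate routes:
H → F → E → B → J → I → G: 3+5+1+4+2+8 = 23
H → F → E → B → C → G: 3+5+1+7+3 = 19
H → F → E → B → J → I → C → G: 3+5+1+4+2+6+3 = 24
The minimum is 19 min via H → F → E → B → C → G.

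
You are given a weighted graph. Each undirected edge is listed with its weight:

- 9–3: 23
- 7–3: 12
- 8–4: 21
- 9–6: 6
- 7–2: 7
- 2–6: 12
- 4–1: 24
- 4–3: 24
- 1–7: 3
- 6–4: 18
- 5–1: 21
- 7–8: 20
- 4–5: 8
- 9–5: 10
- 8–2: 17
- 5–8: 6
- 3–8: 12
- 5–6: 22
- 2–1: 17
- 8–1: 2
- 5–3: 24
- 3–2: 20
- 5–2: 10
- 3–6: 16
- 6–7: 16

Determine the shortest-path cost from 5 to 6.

Enumerating some paths:
5–9–6: 10+6 = 16
5–4–6: 8+18 = 26
5–6: 22 = 22
5–2–6: 10+12 = 22
The minimum is 16 via 5–9–6.

16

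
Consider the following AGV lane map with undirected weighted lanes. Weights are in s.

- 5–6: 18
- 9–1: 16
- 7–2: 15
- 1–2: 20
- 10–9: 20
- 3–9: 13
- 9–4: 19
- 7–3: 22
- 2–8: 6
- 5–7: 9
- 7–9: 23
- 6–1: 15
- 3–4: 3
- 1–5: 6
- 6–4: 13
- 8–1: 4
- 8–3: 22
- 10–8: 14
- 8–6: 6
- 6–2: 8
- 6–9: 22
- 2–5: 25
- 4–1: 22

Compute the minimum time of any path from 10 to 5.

24 s

Compare a few routes:
10 → 8 → 1 → 5: 14+4+6 = 24
10 → 8 → 6 → 1 → 5: 14+6+15+6 = 41
10 → 8 → 6 → 5: 14+6+18 = 38
Cheapest is 10 → 8 → 1 → 5 at 24 s.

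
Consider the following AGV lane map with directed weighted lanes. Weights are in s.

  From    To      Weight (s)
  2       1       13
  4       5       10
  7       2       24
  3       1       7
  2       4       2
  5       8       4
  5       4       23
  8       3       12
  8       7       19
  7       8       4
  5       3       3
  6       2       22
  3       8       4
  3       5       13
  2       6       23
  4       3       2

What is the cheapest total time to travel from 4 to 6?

72 s

Running Dijkstra from 4:
4: 0
3: 2  (via 4)
8: 6  (via 3)
1: 9  (via 3)
5: 10  (via 4)
7: 25  (via 8)
2: 49  (via 7)
6: 72  (via 2)
Shortest route: 4 → 3 → 8 → 7 → 2 → 6 = 72 s.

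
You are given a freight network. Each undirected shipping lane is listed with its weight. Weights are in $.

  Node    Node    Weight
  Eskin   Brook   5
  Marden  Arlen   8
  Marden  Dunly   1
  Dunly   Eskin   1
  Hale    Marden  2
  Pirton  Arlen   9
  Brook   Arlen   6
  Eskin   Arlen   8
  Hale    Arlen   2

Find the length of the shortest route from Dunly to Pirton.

Running Dijkstra from Dunly:
Dunly: 0
Marden: 1  (via Dunly)
Eskin: 1  (via Dunly)
Hale: 3  (via Marden)
Arlen: 5  (via Hale)
Brook: 6  (via Eskin)
Pirton: 14  (via Arlen)
Shortest route: Dunly → Marden → Hale → Arlen → Pirton = $14.

$14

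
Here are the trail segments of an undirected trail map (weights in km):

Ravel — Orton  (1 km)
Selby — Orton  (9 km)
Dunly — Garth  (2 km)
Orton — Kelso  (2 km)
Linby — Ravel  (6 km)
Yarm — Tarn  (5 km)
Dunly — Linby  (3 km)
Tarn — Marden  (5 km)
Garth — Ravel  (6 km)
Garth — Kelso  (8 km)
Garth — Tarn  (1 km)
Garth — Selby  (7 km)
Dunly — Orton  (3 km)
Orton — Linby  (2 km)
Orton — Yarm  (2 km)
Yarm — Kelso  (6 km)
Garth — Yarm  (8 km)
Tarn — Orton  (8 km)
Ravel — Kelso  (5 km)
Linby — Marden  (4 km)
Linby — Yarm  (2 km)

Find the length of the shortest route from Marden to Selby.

Compare a few routes:
Marden–Tarn–Garth–Selby: 5+1+7 = 13
Marden–Linby–Yarm–Orton–Selby: 4+2+2+9 = 17
Marden–Linby–Dunly–Garth–Selby: 4+3+2+7 = 16
Marden–Linby–Orton–Selby: 4+2+9 = 15
The minimum is 13 km via Marden–Tarn–Garth–Selby.

13 km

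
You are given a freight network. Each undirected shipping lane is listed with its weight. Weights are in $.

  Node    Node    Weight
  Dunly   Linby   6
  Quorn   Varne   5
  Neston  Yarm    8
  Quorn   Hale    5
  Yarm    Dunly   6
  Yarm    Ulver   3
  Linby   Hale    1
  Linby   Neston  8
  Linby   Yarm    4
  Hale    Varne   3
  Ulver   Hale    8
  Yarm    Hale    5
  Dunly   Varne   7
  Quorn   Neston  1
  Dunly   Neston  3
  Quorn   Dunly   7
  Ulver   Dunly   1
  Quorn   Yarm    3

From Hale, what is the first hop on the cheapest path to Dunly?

Linby

Candidate routes:
Hale - Ulver - Dunly: 8+1 = 9
Hale - Linby - Yarm - Ulver - Dunly: 1+4+3+1 = 9
Hale - Linby - Dunly: 1+6 = 7
The minimum is $7 via Hale - Linby - Dunly.
So from Hale the first move is to Linby.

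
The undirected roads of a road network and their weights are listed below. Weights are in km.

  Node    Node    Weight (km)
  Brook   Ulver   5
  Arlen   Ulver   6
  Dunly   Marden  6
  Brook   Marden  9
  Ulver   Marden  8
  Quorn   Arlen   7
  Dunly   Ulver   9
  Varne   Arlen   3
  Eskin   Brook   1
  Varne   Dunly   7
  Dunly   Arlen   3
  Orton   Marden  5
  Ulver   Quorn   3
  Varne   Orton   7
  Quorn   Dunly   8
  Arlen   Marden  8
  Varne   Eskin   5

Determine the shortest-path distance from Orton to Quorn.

16 km

Candidate routes:
Orton - Varne - Arlen - Ulver - Quorn: 7+3+6+3 = 19
Orton - Marden - Ulver - Quorn: 5+8+3 = 16
Orton - Varne - Arlen - Quorn: 7+3+7 = 17
Orton - Marden - Dunly - Quorn: 5+6+8 = 19
Cheapest is Orton - Marden - Ulver - Quorn at 16 km.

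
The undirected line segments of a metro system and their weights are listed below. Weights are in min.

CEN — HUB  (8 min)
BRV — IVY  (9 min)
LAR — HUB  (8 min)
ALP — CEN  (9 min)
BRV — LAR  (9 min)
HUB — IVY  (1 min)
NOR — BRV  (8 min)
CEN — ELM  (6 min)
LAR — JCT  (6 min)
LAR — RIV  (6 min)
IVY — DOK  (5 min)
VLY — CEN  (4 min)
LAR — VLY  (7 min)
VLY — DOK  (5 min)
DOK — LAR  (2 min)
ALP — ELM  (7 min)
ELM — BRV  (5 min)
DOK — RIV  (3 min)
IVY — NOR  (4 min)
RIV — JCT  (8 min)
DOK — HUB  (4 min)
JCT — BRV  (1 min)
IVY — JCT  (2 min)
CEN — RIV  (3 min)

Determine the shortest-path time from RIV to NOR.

Compare a few routes:
RIV–JCT–IVY–NOR: 8+2+4 = 14
RIV–CEN–HUB–IVY–NOR: 3+8+1+4 = 16
RIV–DOK–IVY–NOR: 3+5+4 = 12
Cheapest is RIV–DOK–IVY–NOR at 12 min.

12 min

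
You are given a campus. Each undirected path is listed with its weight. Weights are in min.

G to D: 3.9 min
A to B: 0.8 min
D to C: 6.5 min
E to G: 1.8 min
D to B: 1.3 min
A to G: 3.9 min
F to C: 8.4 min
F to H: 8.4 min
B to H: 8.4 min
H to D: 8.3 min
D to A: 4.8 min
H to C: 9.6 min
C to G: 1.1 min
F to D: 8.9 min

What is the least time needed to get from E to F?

11.3 min

Running Dijkstra from E:
E: 0
G: 1.8  (via E)
C: 2.9  (via G)
A: 5.7  (via G)
D: 5.7  (via G)
B: 6.5  (via A)
F: 11.3  (via C)
Shortest route: E–G–C–F = 11.3 min.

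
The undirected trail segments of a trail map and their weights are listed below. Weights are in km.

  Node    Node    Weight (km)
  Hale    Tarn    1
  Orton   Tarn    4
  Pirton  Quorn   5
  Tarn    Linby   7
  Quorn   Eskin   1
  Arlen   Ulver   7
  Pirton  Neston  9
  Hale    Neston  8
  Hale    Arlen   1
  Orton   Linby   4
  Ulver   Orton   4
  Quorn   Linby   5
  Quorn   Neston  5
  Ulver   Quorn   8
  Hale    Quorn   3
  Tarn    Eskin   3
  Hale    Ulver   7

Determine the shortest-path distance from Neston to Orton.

Settle nodes by increasing distance from Neston:
Neston: 0
Quorn: 5  (via Neston)
Eskin: 6  (via Quorn)
Hale: 8  (via Neston)
Pirton: 9  (via Neston)
Tarn: 9  (via Eskin)
Arlen: 9  (via Hale)
Linby: 10  (via Quorn)
Orton: 13  (via Tarn)
Shortest route: Neston–Quorn–Eskin–Tarn–Orton = 13 km.

13 km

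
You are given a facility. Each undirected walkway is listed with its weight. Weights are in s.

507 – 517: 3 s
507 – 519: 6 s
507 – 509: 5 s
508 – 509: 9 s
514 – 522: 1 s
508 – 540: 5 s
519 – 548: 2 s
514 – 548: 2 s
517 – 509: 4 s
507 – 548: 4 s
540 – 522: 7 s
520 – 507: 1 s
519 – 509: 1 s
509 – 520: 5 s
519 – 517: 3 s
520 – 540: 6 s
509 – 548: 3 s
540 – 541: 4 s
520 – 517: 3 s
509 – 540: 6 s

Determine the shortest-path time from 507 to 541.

11 s

Enumerating some paths:
507 - 520 - 540 - 541: 1+6+4 = 11
507 - 509 - 540 - 541: 5+6+4 = 15
The minimum is 11 s via 507 - 520 - 540 - 541.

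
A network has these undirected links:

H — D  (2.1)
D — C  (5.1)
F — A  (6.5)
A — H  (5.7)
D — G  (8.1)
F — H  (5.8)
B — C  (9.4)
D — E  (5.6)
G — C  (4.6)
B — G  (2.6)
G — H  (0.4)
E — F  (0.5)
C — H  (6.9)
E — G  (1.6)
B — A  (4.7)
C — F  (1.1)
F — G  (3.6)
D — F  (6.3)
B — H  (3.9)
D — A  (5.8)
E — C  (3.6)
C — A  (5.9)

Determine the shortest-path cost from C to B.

5.8

Settle nodes by increasing distance from C:
C: 0
F: 1.1  (via C)
E: 1.6  (via F)
G: 3.2  (via E)
H: 3.6  (via G)
D: 5.1  (via C)
B: 5.8  (via G)
Shortest route: C → F → E → G → B = 5.8.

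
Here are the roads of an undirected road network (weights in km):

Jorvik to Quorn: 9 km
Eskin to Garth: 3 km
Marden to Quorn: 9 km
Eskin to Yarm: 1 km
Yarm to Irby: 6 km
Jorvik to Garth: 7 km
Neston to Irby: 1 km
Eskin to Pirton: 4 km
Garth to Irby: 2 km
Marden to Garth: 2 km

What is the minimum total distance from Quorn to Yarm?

15 km

Compare a few routes:
Quorn–Marden–Garth–Irby–Yarm: 9+2+2+6 = 19
Quorn–Marden–Garth–Eskin–Yarm: 9+2+3+1 = 15
Quorn–Jorvik–Garth–Eskin–Yarm: 9+7+3+1 = 20
Cheapest is Quorn–Marden–Garth–Eskin–Yarm at 15 km.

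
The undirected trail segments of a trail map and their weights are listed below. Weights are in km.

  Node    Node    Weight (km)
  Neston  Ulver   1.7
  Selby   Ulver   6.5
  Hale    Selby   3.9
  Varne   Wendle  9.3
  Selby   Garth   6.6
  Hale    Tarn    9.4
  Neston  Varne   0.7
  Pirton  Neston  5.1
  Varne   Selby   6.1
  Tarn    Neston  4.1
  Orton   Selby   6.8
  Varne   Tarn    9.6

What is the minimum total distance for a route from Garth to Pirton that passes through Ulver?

Shortest Garth→Ulver: Garth → Selby → Ulver = 13.1
Best Ulver to Pirton: Ulver → Neston → Pirton costing 6.8
Total via Ulver: 13.1 + 6.8 = 19.9 km.

19.9 km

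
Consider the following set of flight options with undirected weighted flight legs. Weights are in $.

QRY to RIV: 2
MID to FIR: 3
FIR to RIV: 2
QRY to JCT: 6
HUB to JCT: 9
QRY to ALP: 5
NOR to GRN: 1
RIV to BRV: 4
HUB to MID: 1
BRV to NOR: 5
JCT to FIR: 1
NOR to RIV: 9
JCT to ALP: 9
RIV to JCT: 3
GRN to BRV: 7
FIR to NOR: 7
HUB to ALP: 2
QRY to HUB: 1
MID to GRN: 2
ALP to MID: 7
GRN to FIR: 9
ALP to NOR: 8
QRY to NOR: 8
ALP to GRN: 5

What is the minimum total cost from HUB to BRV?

Settle nodes by increasing distance from HUB:
HUB: 0
MID: 1  (via HUB)
QRY: 1  (via HUB)
ALP: 2  (via HUB)
RIV: 3  (via QRY)
GRN: 3  (via MID)
FIR: 4  (via MID)
NOR: 4  (via GRN)
JCT: 5  (via FIR)
BRV: 7  (via RIV)
Shortest route: HUB → QRY → RIV → BRV = $7.

$7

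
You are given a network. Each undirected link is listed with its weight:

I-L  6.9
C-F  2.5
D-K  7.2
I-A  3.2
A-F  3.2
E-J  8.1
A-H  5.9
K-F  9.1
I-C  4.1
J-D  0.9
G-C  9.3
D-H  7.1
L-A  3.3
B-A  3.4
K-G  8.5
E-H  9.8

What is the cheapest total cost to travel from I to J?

17.1

Compare a few routes:
I–A–F–K–D–J: 3.2+3.2+9.1+7.2+0.9 = 23.6
I–A–H–D–J: 3.2+5.9+7.1+0.9 = 17.1
The minimum is 17.1 via I–A–H–D–J.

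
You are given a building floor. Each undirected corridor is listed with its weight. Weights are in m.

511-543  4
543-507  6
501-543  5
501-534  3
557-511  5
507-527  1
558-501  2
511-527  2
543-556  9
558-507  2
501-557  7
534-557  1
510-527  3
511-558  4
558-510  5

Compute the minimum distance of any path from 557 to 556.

Compare a few routes:
557–511–527–507–543–556: 5+2+1+6+9 = 23
557–534–501–543–556: 1+3+5+9 = 18
557–501–543–556: 7+5+9 = 21
Cheapest is 557–534–501–543–556 at 18 m.

18 m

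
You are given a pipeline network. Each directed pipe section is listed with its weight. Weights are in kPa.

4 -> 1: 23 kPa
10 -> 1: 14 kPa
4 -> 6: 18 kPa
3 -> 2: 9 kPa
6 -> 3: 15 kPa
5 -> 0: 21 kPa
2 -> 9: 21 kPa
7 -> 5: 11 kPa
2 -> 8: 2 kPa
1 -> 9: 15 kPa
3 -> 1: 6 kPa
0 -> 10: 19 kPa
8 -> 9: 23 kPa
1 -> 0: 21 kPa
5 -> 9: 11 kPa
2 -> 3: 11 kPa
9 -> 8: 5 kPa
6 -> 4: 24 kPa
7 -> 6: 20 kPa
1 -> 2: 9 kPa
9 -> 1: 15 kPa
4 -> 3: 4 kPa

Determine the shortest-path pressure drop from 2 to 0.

Compare a few routes:
2 - 9 - 1 - 0: 21+15+21 = 57
2 - 3 - 1 - 0: 11+6+21 = 38
Cheapest is 2 - 3 - 1 - 0 at 38 kPa.

38 kPa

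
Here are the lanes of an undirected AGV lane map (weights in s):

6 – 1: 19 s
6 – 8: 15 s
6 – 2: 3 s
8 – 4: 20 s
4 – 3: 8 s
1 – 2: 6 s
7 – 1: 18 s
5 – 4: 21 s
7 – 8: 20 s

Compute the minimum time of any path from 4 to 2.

38 s

Settle nodes by increasing distance from 4:
4: 0
3: 8  (via 4)
8: 20  (via 4)
5: 21  (via 4)
6: 35  (via 8)
2: 38  (via 6)
Shortest route: 4–8–6–2 = 38 s.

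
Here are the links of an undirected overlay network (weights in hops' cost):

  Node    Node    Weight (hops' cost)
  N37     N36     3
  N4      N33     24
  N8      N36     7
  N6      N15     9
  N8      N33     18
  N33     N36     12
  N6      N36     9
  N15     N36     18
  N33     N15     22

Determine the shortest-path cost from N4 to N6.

Compare a few routes:
N4 - N33 - N15 - N6: 24+22+9 = 55
N4 - N33 - N8 - N36 - N6: 24+18+7+9 = 58
N4 - N33 - N36 - N6: 24+12+9 = 45
Cheapest is N4 - N33 - N36 - N6 at 45 hops' cost.

45 hops' cost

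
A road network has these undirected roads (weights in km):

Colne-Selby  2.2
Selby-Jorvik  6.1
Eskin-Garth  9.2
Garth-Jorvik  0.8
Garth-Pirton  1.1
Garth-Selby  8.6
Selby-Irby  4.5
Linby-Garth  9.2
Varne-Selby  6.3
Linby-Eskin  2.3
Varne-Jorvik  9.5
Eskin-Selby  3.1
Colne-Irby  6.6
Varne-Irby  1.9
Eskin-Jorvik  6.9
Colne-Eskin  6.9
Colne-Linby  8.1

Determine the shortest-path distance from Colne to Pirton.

Settle nodes by increasing distance from Colne:
Colne: 0
Selby: 2.2  (via Colne)
Eskin: 5.3  (via Selby)
Irby: 6.6  (via Colne)
Linby: 7.6  (via Eskin)
Jorvik: 8.3  (via Selby)
Varne: 8.5  (via Selby)
Garth: 9.1  (via Jorvik)
Pirton: 10.2  (via Garth)
Shortest route: Colne–Selby–Jorvik–Garth–Pirton = 10.2 km.

10.2 km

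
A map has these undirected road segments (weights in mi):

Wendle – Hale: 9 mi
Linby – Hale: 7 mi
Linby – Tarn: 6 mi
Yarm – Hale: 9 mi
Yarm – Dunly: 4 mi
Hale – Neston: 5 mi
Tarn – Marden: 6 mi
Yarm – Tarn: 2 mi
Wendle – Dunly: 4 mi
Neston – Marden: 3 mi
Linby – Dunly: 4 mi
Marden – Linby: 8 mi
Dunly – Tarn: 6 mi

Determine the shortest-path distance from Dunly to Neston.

15 mi

Shortest distances from Dunly:
Dunly: 0
Wendle: 4  (via Dunly)
Yarm: 4  (via Dunly)
Linby: 4  (via Dunly)
Tarn: 6  (via Dunly)
Hale: 11  (via Linby)
Marden: 12  (via Linby)
Neston: 15  (via Marden)
Shortest route: Dunly → Linby → Marden → Neston = 15 mi.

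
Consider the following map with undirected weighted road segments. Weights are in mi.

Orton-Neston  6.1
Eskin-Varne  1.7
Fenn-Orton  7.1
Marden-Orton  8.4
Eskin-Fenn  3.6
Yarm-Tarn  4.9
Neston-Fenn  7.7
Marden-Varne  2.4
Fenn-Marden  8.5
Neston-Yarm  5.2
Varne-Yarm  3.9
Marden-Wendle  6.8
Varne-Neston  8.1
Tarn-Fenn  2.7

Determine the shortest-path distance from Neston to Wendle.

17.3 mi

Shortest distances from Neston:
Neston: 0
Yarm: 5.2  (via Neston)
Orton: 6.1  (via Neston)
Fenn: 7.7  (via Neston)
Varne: 8.1  (via Neston)
Eskin: 9.8  (via Varne)
Tarn: 10.1  (via Yarm)
Marden: 10.5  (via Varne)
Wendle: 17.3  (via Marden)
Shortest route: Neston → Varne → Marden → Wendle = 17.3 mi.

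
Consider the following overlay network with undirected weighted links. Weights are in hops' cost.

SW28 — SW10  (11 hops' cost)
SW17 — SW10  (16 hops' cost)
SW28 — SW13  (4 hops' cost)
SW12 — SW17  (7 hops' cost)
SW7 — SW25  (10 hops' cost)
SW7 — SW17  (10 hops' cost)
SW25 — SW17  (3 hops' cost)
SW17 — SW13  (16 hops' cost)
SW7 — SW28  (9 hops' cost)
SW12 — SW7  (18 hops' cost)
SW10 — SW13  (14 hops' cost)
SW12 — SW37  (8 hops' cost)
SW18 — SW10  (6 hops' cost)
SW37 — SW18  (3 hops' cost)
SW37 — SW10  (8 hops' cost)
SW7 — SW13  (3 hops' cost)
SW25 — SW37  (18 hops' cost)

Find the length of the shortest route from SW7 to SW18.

Enumerating some paths:
SW7–SW28–SW10–SW18: 9+11+6 = 26
SW7–SW13–SW10–SW18: 3+14+6 = 23
SW7–SW13–SW28–SW10–SW18: 3+4+11+6 = 24
SW7–SW17–SW12–SW37–SW18: 10+7+8+3 = 28
Cheapest is SW7–SW13–SW10–SW18 at 23 hops' cost.

23 hops' cost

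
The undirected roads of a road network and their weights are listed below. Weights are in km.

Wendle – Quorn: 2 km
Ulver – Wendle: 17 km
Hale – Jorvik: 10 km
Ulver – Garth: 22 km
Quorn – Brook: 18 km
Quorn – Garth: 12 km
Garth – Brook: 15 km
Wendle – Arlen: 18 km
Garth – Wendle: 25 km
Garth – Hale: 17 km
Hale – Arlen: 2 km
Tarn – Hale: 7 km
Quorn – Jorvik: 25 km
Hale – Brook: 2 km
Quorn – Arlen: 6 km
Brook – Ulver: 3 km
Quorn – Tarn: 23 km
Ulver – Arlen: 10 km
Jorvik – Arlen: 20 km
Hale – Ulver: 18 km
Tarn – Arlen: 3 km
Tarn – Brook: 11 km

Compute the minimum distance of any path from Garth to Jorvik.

Compare a few routes:
Garth - Quorn - Arlen - Hale - Jorvik: 12+6+2+10 = 30
Garth - Hale - Jorvik: 17+10 = 27
The minimum is 27 km via Garth - Hale - Jorvik.

27 km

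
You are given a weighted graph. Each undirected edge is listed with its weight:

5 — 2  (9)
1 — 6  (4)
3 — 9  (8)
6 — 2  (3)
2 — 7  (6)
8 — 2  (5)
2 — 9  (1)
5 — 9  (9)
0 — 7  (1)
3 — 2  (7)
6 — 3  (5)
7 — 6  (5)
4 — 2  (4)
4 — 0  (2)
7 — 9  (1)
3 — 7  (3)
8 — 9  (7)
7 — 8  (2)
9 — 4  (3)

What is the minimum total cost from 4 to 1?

11

Enumerating some paths:
4 → 2 → 6 → 1: 4+3+4 = 11
4 → 0 → 7 → 9 → 2 → 6 → 1: 2+1+1+1+3+4 = 12
The minimum is 11 via 4 → 2 → 6 → 1.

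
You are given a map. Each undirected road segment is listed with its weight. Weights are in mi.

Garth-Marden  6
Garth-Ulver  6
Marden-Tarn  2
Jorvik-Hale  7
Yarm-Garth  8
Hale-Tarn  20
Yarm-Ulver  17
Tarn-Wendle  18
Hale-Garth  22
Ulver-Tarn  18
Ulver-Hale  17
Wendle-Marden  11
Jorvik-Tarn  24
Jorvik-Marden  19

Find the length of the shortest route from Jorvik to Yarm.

33 mi

Shortest distances from Jorvik:
Jorvik: 0
Hale: 7  (via Jorvik)
Marden: 19  (via Jorvik)
Tarn: 21  (via Marden)
Ulver: 24  (via Hale)
Garth: 25  (via Marden)
Wendle: 30  (via Marden)
Yarm: 33  (via Garth)
Shortest route: Jorvik–Marden–Garth–Yarm = 33 mi.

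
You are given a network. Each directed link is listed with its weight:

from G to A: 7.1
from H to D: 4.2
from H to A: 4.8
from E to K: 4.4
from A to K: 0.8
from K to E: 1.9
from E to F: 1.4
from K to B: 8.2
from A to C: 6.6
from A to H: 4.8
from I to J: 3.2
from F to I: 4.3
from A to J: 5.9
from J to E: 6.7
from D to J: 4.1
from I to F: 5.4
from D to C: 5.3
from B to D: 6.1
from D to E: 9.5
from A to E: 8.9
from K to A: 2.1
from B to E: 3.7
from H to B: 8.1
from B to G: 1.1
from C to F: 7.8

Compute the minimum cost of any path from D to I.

Enumerating some paths:
D - J - E - F - I: 4.1+6.7+1.4+4.3 = 16.5
D - E - F - I: 9.5+1.4+4.3 = 15.2
D - C - F - I: 5.3+7.8+4.3 = 17.4
Cheapest is D - E - F - I at 15.2.

15.2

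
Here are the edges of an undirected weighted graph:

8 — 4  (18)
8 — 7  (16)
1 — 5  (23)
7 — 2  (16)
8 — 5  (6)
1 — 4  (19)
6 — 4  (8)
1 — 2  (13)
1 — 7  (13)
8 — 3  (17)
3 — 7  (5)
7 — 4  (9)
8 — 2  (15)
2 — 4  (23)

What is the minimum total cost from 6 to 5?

Compare a few routes:
6–4–7–8–5: 8+9+16+6 = 39
6–4–1–5: 8+19+23 = 50
6–4–7–3–8–5: 8+9+5+17+6 = 45
6–4–8–5: 8+18+6 = 32
Cheapest is 6–4–8–5 at 32.

32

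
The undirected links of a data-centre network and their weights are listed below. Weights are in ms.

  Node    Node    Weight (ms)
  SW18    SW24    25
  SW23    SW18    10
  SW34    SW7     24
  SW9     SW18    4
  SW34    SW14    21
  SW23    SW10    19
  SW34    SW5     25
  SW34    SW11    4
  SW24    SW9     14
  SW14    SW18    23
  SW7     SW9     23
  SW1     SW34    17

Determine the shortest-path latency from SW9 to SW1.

Enumerating some paths:
SW9 → SW18 → SW14 → SW34 → SW1: 4+23+21+17 = 65
SW9 → SW24 → SW18 → SW14 → SW34 → SW1: 14+25+23+21+17 = 100
SW9 → SW7 → SW34 → SW1: 23+24+17 = 64
The minimum is 64 ms via SW9 → SW7 → SW34 → SW1.

64 ms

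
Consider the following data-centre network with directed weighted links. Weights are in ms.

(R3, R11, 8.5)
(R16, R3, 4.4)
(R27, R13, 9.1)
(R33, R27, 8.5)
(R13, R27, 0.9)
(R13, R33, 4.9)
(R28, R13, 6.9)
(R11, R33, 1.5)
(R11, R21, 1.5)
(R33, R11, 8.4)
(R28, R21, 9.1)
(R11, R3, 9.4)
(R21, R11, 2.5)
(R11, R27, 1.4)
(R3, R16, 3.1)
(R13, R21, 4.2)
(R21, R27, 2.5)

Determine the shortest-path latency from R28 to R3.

21 ms

Running Dijkstra from R28:
R28: 0
R13: 6.9  (via R28)
R27: 7.8  (via R13)
R21: 9.1  (via R28)
R11: 11.6  (via R21)
R33: 11.8  (via R13)
R3: 21  (via R11)
Shortest route: R28–R21–R11–R3 = 21 ms.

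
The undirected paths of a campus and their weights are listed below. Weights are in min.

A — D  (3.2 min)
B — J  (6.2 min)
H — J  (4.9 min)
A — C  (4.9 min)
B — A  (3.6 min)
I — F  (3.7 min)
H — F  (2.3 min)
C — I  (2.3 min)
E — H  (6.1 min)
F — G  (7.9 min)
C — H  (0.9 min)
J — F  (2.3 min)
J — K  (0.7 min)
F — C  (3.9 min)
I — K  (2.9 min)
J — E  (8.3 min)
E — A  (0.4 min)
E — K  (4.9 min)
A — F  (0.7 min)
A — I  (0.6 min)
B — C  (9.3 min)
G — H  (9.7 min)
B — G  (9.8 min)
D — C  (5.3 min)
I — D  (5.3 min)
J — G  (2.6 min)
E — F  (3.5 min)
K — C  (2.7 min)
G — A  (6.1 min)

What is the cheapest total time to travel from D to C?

Settle nodes by increasing distance from D:
D: 0
A: 3.2  (via D)
E: 3.6  (via A)
I: 3.8  (via A)
F: 3.9  (via A)
C: 5.3  (via D)
Shortest route: D–C = 5.3 min.

5.3 min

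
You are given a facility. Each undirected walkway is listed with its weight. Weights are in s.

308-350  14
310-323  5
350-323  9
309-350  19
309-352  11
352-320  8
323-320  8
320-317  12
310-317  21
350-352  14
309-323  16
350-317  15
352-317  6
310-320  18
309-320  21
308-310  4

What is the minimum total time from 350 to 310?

14 s

Compare a few routes:
350 → 308 → 310: 14+4 = 18
350 → 323 → 310: 9+5 = 14
The minimum is 14 s via 350 → 323 → 310.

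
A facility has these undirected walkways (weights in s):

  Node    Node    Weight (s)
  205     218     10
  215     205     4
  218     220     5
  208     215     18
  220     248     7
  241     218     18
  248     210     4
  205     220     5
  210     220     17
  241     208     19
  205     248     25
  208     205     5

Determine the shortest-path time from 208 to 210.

21 s

Enumerating some paths:
208–205–248–210: 5+25+4 = 34
208–205–218–220–248–210: 5+10+5+7+4 = 31
208–205–220–210: 5+5+17 = 27
208–205–220–248–210: 5+5+7+4 = 21
The minimum is 21 s via 208–205–220–248–210.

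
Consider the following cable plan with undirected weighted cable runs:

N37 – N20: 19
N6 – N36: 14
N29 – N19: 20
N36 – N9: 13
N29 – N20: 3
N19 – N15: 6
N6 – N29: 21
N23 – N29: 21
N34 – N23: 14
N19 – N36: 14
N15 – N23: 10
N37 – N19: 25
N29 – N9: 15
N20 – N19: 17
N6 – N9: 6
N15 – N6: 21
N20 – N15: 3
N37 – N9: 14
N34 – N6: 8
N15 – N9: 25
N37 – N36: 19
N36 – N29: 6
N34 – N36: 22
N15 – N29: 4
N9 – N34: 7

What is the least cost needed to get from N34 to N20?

Settle nodes by increasing distance from N34:
N34: 0
N9: 7  (via N34)
N6: 8  (via N34)
N23: 14  (via N34)
N36: 20  (via N9)
N37: 21  (via N9)
N29: 22  (via N9)
N15: 24  (via N23)
N20: 25  (via N29)
Shortest route: N34 → N9 → N29 → N20 = 25.

25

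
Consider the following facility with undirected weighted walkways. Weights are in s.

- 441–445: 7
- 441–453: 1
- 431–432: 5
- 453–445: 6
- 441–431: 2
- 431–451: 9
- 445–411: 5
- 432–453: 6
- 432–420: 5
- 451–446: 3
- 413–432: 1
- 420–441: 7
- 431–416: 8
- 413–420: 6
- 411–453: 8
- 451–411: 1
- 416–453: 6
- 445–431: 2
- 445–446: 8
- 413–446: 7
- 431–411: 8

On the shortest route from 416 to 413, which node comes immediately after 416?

453

Enumerating some paths:
416 → 453 → 432 → 413: 6+6+1 = 13
416 → 431 → 432 → 413: 8+5+1 = 14
The minimum is 13 s via 416 → 453 → 432 → 413.
So from 416 the first move is to 453.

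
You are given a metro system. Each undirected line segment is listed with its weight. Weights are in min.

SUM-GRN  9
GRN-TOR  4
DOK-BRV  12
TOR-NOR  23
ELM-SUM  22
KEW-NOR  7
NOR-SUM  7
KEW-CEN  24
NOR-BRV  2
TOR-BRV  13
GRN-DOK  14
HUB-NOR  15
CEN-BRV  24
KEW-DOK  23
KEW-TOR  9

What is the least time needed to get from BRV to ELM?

Enumerating some paths:
BRV - TOR - GRN - SUM - ELM: 13+4+9+22 = 48
BRV - NOR - SUM - ELM: 2+7+22 = 31
Cheapest is BRV - NOR - SUM - ELM at 31 min.

31 min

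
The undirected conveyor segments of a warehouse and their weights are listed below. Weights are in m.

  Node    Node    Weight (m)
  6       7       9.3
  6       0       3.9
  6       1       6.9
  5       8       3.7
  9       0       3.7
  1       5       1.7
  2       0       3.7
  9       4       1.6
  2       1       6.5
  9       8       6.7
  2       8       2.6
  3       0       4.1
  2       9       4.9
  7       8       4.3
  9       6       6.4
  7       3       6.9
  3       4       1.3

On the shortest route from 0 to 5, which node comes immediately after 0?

2

Candidate routes:
0 - 2 - 8 - 5: 3.7+2.6+3.7 = 10
0 - 2 - 1 - 5: 3.7+6.5+1.7 = 11.9
0 - 6 - 1 - 5: 3.9+6.9+1.7 = 12.5
Cheapest is 0 - 2 - 8 - 5 at 10 m.
So from 0 the first move is to 2.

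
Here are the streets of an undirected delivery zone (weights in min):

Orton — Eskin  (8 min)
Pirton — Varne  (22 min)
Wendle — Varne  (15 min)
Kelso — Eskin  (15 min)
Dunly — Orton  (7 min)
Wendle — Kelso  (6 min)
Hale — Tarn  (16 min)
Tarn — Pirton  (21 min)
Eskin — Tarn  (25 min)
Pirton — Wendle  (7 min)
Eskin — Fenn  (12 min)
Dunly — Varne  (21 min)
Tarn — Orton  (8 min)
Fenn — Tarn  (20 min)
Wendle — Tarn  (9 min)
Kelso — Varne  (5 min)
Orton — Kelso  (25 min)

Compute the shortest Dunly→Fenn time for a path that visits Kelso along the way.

53 min

Shortest Dunly→Kelso: Dunly → Varne → Kelso = 26
Shortest Kelso→Fenn: Kelso → Eskin → Fenn = 27
Total via Kelso: 26 + 27 = 53 min.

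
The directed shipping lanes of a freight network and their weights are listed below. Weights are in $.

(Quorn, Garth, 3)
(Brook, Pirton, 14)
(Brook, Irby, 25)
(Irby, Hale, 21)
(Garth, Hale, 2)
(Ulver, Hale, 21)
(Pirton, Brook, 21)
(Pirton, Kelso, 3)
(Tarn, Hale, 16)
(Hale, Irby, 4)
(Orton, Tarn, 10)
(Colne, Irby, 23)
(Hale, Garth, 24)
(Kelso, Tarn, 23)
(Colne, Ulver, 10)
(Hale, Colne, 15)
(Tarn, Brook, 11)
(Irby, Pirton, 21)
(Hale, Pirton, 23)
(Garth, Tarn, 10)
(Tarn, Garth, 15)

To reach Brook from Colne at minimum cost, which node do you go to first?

Irby

Enumerating some paths:
Colne → Ulver → Hale → Pirton → Brook: 10+21+23+21 = 75
Colne → Ulver → Hale → Garth → Tarn → Brook: 10+21+24+10+11 = 76
Colne → Irby → Pirton → Brook: 23+21+21 = 65
The minimum is $65 via Colne → Irby → Pirton → Brook.
So from Colne the first move is to Irby.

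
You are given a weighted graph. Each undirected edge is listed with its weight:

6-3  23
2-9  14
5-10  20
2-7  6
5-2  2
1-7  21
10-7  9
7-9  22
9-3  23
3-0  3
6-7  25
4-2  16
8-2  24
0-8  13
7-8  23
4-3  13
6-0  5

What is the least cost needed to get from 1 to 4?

Enumerating some paths:
1 → 7 → 9 → 2 → 4: 21+22+14+16 = 73
1 → 7 → 6 → 0 → 3 → 4: 21+25+5+3+13 = 67
1 → 7 → 2 → 4: 21+6+16 = 43
1 → 7 → 10 → 5 → 2 → 4: 21+9+20+2+16 = 68
Cheapest is 1 → 7 → 2 → 4 at 43.

43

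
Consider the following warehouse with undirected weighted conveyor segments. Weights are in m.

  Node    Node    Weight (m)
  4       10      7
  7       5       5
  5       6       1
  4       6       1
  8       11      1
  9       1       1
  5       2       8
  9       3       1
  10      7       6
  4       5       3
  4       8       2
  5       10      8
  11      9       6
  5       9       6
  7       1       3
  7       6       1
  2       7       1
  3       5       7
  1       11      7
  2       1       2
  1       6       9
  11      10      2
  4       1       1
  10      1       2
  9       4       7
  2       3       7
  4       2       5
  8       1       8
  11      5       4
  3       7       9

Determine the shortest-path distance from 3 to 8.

5 m

Settle nodes by increasing distance from 3:
3: 0
9: 1  (via 3)
1: 2  (via 9)
4: 3  (via 1)
2: 4  (via 1)
6: 4  (via 4)
10: 4  (via 1)
5: 5  (via 6)
7: 5  (via 1)
8: 5  (via 4)
Shortest route: 3–9–1–4–8 = 5 m.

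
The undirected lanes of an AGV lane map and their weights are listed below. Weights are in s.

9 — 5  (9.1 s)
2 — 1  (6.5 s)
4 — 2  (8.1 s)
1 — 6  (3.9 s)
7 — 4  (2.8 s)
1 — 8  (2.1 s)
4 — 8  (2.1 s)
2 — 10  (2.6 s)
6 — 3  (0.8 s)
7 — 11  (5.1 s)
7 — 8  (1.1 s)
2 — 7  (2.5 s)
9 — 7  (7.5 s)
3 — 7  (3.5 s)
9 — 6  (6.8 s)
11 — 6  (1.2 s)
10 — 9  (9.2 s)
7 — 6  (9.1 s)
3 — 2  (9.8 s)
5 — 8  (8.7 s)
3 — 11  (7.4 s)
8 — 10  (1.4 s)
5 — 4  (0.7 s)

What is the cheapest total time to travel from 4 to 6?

Compare a few routes:
4 - 8 - 7 - 3 - 6: 2.1+1.1+3.5+0.8 = 7.5
4 - 7 - 3 - 6: 2.8+3.5+0.8 = 7.1
4 - 8 - 1 - 6: 2.1+2.1+3.9 = 8.1
Cheapest is 4 - 7 - 3 - 6 at 7.1 s.

7.1 s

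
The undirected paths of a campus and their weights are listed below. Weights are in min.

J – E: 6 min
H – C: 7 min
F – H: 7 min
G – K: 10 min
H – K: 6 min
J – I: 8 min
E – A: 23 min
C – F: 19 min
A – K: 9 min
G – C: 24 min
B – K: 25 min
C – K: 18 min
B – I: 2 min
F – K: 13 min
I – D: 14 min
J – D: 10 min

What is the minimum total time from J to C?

Shortest distances from J:
J: 0
E: 6  (via J)
I: 8  (via J)
B: 10  (via I)
D: 10  (via J)
A: 29  (via E)
K: 35  (via B)
H: 41  (via K)
G: 45  (via K)
C: 48  (via H)
Shortest route: J → I → B → K → H → C = 48 min.

48 min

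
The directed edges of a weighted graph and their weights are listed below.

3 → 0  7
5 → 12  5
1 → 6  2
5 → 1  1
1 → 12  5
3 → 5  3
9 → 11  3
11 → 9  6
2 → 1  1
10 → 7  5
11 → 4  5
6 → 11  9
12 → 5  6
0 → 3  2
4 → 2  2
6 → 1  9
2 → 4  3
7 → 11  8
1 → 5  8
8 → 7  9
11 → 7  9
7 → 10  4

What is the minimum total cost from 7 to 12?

Candidate routes:
7 - 11 - 4 - 2 - 1 - 12: 8+5+2+1+5 = 21
7 - 11 - 4 - 2 - 1 - 5 - 12: 8+5+2+1+8+5 = 29
Cheapest is 7 - 11 - 4 - 2 - 1 - 12 at 21.

21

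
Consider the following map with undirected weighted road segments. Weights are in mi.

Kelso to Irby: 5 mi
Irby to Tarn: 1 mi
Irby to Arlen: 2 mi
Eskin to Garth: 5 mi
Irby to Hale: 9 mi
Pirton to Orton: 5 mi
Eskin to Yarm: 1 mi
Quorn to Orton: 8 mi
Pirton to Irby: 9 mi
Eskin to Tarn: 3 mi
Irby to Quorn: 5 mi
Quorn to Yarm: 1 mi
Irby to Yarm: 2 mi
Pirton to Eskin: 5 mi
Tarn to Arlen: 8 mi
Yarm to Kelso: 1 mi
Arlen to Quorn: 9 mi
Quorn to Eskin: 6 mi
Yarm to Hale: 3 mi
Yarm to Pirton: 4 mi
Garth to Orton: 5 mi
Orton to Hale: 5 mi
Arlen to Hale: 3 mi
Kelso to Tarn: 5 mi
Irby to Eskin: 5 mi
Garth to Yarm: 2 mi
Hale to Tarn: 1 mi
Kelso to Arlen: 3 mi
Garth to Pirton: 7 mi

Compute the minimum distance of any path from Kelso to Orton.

8 mi

Shortest distances from Kelso:
Kelso: 0
Yarm: 1  (via Kelso)
Quorn: 2  (via Yarm)
Eskin: 2  (via Yarm)
Arlen: 3  (via Kelso)
Irby: 3  (via Yarm)
Garth: 3  (via Yarm)
Hale: 4  (via Yarm)
Tarn: 4  (via Irby)
Pirton: 5  (via Yarm)
Orton: 8  (via Garth)
Shortest route: Kelso → Yarm → Garth → Orton = 8 mi.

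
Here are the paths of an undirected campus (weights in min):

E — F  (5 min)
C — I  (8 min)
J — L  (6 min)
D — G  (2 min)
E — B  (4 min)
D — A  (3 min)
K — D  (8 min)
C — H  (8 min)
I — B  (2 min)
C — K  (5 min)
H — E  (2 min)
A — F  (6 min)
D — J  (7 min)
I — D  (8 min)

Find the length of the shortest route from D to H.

Shortest distances from D:
D: 0
G: 2  (via D)
A: 3  (via D)
J: 7  (via D)
I: 8  (via D)
K: 8  (via D)
F: 9  (via A)
B: 10  (via I)
C: 13  (via K)
L: 13  (via J)
E: 14  (via F)
H: 16  (via E)
Shortest route: D → A → F → E → H = 16 min.

16 min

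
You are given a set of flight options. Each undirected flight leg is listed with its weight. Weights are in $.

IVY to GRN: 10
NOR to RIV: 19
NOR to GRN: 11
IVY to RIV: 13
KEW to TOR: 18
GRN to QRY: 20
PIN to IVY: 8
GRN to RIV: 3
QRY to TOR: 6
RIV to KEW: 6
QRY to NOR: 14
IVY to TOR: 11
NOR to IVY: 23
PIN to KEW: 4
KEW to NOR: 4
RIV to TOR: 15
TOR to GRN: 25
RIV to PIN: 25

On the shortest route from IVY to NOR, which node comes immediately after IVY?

PIN

Compare a few routes:
IVY - PIN - KEW - NOR: 8+4+4 = 16
IVY - GRN - NOR: 10+11 = 21
IVY - NOR: 23 = 23
Cheapest is IVY - PIN - KEW - NOR at $16.
So from IVY the first move is to PIN.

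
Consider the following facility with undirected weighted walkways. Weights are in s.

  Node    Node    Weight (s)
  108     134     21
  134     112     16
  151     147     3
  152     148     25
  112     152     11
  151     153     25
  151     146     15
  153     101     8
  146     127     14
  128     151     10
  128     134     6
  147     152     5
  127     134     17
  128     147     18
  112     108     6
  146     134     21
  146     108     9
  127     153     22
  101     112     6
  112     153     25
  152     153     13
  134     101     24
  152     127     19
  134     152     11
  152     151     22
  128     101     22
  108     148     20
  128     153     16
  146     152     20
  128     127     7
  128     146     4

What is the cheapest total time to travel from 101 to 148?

32 s

Settle nodes by increasing distance from 101:
101: 0
112: 6  (via 101)
153: 8  (via 101)
108: 12  (via 112)
152: 17  (via 112)
146: 21  (via 108)
128: 22  (via 101)
134: 22  (via 112)
147: 22  (via 152)
151: 25  (via 147)
127: 29  (via 128)
148: 32  (via 108)
Shortest route: 101 → 112 → 108 → 148 = 32 s.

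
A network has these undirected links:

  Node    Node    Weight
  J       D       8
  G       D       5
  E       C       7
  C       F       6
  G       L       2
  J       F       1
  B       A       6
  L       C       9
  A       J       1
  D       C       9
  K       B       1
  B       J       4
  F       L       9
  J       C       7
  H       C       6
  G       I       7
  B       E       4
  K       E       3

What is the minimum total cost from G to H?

17

Enumerating some paths:
G–D–C–H: 5+9+6 = 20
G–L–C–H: 2+9+6 = 17
The minimum is 17 via G–L–C–H.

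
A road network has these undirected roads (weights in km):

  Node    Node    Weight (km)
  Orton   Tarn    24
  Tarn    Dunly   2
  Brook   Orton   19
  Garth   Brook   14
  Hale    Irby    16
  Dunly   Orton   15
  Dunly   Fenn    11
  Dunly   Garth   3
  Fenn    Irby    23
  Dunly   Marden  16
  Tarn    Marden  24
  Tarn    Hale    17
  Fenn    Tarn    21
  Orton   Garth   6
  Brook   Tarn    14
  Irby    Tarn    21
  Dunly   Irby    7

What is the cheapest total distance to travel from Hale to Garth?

22 km

Shortest distances from Hale:
Hale: 0
Irby: 16  (via Hale)
Tarn: 17  (via Hale)
Dunly: 19  (via Tarn)
Garth: 22  (via Dunly)
Shortest route: Hale–Tarn–Dunly–Garth = 22 km.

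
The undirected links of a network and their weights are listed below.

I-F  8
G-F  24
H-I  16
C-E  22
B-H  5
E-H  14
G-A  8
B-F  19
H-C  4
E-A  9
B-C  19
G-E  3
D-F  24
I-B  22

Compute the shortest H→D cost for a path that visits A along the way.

Best H to A: H → E → A costing 23
Shortest A→D: A → G → F → D = 56
Total via A: 23 + 56 = 79.

79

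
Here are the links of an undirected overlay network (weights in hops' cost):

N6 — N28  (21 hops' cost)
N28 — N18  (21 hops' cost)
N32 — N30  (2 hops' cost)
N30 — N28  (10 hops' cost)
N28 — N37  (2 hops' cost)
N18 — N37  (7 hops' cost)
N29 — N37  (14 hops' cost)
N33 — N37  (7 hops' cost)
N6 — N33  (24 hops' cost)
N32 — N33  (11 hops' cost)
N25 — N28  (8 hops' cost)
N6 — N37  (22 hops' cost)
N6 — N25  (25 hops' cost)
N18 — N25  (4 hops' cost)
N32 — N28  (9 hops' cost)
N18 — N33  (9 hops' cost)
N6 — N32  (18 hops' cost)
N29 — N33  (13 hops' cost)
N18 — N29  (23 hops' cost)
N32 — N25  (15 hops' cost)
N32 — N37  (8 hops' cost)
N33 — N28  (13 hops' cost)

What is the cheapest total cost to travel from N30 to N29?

24 hops' cost

Settle nodes by increasing distance from N30:
N30: 0
N32: 2  (via N30)
N28: 10  (via N30)
N37: 10  (via N32)
N33: 13  (via N32)
N25: 17  (via N32)
N18: 17  (via N37)
N6: 20  (via N32)
N29: 24  (via N37)
Shortest route: N30–N32–N37–N29 = 24 hops' cost.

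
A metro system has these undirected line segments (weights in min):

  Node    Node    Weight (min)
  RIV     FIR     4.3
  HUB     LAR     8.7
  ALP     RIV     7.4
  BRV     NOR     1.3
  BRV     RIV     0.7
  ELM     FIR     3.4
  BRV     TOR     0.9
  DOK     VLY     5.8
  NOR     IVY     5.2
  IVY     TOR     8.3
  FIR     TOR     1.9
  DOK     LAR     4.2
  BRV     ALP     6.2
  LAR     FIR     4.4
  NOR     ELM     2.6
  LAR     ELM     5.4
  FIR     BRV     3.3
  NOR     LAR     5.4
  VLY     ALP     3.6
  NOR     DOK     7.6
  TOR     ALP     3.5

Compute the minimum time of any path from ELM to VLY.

11.9 min

Candidate routes:
ELM → NOR → BRV → TOR → ALP → VLY: 2.6+1.3+0.9+3.5+3.6 = 11.9
ELM → FIR → TOR → ALP → VLY: 3.4+1.9+3.5+3.6 = 12.4
The minimum is 11.9 min via ELM → NOR → BRV → TOR → ALP → VLY.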